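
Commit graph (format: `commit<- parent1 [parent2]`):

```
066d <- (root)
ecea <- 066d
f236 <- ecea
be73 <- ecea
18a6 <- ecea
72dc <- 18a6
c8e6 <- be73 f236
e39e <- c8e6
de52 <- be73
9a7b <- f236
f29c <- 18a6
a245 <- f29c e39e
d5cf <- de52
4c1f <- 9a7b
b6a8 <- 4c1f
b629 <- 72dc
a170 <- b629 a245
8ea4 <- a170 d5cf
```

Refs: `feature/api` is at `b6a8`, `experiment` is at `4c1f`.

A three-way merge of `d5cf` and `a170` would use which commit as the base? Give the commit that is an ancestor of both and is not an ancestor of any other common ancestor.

be73

Ancestors of d5cf: {066d, be73, d5cf, de52, ecea}.
Ancestors of a170: {066d, 18a6, 72dc, a170, a245, b629, be73, c8e6, e39e, ecea, f236, f29c}.
Common ancestors: {066d, be73, ecea}.
Among these, be73 is not an ancestor of any other common ancestor — it is the merge base.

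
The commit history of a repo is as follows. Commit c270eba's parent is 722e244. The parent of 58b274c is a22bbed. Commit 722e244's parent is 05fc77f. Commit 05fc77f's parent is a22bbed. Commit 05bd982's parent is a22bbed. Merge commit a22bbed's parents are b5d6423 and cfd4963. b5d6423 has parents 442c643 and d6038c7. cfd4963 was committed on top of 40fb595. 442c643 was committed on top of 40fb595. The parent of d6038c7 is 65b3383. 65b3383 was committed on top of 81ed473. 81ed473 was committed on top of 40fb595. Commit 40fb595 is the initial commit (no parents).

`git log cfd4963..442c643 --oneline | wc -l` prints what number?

Reachable from 442c643: {40fb595, 442c643}.
Reachable from cfd4963: {40fb595, cfd4963}.
In 442c643's history but not cfd4963's: {442c643} — 1 commit.

1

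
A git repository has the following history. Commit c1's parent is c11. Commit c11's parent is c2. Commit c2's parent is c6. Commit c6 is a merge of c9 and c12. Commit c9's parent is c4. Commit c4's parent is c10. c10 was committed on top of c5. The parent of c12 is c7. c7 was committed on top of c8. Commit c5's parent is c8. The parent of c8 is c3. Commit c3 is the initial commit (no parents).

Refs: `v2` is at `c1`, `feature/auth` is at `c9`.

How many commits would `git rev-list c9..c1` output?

6

Reachable from c1: {c1, c10, c11, c12, c2, c3, c4, c5, c6, c7, c8, c9}.
Reachable from c9: {c10, c3, c4, c5, c8, c9}.
In c1's history but not c9's: {c1, c11, c12, c2, c6, c7} — 6 commits.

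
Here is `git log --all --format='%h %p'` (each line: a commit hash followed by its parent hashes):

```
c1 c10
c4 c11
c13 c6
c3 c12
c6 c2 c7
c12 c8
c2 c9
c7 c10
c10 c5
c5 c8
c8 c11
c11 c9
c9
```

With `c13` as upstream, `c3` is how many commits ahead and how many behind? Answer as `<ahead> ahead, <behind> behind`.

Reachable from c3: {c11, c12, c3, c8, c9}.
Reachable from c13: {c10, c11, c13, c2, c5, c6, c7, c8, c9}.
Only in c3's history (ahead): {c12, c3} — 2.
Only in c13's history (behind): {c10, c13, c2, c5, c6, c7} — 6.

2 ahead, 6 behind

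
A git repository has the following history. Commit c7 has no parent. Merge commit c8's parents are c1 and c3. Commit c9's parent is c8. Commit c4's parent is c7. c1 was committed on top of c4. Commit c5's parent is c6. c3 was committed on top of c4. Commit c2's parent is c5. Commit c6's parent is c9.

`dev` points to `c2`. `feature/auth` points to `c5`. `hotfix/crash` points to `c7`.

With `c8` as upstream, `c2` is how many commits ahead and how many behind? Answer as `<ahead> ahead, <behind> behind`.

4 ahead, 0 behind

Reachable from c2: {c1, c2, c3, c4, c5, c6, c7, c8, c9}.
Reachable from c8: {c1, c3, c4, c7, c8}.
Only in c2's history (ahead): {c2, c5, c6, c9} — 4.
Only in c8's history (behind): {} — 0.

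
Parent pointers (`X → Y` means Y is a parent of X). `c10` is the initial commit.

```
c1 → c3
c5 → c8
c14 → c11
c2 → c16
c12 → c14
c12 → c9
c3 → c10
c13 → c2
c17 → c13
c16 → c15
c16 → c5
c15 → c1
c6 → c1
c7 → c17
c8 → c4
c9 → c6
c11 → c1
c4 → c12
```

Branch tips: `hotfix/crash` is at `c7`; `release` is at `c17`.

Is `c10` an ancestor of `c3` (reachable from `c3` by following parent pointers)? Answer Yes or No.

Ancestors of c3 (commits reachable by following parents): {c10, c3}.
c10 is in that set, so it is an ancestor of c3.

Yes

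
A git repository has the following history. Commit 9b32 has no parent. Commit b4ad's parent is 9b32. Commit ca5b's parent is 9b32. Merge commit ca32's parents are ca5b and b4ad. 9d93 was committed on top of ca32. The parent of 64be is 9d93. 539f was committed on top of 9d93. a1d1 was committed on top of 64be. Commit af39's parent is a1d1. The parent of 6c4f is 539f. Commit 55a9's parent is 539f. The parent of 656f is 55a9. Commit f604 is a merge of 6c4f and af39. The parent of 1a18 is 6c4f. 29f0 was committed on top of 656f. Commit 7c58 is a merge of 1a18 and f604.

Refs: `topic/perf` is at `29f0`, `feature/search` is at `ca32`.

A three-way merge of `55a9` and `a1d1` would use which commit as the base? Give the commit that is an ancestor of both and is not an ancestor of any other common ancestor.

9d93

Ancestors of 55a9: {539f, 55a9, 9b32, 9d93, b4ad, ca32, ca5b}.
Ancestors of a1d1: {64be, 9b32, 9d93, a1d1, b4ad, ca32, ca5b}.
Common ancestors: {9b32, 9d93, b4ad, ca32, ca5b}.
Among these, 9d93 is not an ancestor of any other common ancestor — it is the merge base.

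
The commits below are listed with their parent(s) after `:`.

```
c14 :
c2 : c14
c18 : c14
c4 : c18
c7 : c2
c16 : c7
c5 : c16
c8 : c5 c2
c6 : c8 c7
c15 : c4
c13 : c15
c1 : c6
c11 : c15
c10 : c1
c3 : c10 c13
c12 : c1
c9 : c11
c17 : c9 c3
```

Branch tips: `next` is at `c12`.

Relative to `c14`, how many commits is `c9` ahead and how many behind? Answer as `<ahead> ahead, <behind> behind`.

Reachable from c9: {c11, c14, c15, c18, c4, c9}.
Reachable from c14: {c14}.
Only in c9's history (ahead): {c11, c15, c18, c4, c9} — 5.
Only in c14's history (behind): {} — 0.

5 ahead, 0 behind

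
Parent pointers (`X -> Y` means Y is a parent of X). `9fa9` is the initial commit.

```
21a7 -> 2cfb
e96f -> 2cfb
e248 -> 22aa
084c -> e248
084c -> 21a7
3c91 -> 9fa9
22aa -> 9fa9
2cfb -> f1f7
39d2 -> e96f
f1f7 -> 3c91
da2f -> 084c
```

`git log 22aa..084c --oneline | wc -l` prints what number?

Reachable from 084c: {084c, 21a7, 22aa, 2cfb, 3c91, 9fa9, e248, f1f7}.
Reachable from 22aa: {22aa, 9fa9}.
In 084c's history but not 22aa's: {084c, 21a7, 2cfb, 3c91, e248, f1f7} — 6 commits.

6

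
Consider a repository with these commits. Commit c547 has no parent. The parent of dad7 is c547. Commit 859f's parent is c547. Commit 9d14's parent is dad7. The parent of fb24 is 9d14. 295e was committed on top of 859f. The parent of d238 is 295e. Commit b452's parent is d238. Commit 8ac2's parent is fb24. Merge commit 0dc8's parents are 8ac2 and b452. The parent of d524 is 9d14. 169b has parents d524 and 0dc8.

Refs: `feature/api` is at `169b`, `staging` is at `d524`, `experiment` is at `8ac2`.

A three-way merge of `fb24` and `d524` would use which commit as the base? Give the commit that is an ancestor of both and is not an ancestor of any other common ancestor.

9d14

Ancestors of fb24: {9d14, c547, dad7, fb24}.
Ancestors of d524: {9d14, c547, d524, dad7}.
Common ancestors: {9d14, c547, dad7}.
Among these, 9d14 is not an ancestor of any other common ancestor — it is the merge base.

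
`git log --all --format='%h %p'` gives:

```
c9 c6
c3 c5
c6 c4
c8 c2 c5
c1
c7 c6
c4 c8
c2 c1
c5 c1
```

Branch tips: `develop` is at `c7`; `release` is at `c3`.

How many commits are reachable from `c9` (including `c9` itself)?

7

Walking parent pointers from c9: reachable set = {c1, c2, c4, c5, c6, c8, c9}.
That is 7 commits.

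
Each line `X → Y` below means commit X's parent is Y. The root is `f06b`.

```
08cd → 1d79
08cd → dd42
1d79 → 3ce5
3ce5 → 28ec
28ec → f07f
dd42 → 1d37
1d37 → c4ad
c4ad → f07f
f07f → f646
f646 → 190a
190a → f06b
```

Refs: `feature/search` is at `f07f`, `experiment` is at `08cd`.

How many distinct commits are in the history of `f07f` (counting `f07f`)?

4

Walking parent pointers from f07f: reachable set = {190a, f06b, f07f, f646}.
That is 4 commits.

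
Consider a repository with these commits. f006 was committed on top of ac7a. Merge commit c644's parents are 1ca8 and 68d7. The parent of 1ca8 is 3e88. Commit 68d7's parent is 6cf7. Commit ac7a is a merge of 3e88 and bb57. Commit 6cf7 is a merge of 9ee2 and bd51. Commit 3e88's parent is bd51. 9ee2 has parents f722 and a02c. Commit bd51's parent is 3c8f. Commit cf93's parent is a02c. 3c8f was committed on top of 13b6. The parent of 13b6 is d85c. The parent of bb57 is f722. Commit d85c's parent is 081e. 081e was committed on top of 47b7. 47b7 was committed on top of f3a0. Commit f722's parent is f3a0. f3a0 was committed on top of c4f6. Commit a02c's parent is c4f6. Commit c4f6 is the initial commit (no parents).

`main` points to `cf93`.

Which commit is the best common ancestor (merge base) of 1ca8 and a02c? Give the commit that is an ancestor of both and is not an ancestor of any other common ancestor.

Ancestors of 1ca8: {081e, 13b6, 1ca8, 3c8f, 3e88, 47b7, bd51, c4f6, d85c, f3a0}.
Ancestors of a02c: {a02c, c4f6}.
Common ancestors: {c4f6}.
The only common ancestor is c4f6, so it is the merge base.

c4f6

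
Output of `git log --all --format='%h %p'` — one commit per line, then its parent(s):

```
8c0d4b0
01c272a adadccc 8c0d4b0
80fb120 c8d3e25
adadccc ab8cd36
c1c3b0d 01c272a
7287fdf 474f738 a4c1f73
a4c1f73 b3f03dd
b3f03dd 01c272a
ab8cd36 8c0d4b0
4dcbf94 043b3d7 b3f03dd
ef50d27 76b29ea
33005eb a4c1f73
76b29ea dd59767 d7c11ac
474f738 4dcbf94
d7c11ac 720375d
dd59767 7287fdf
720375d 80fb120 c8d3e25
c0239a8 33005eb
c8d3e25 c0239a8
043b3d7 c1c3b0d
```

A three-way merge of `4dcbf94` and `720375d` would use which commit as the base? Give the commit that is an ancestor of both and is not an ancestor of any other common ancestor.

b3f03dd

Ancestors of 4dcbf94: {01c272a, 043b3d7, 4dcbf94, 8c0d4b0, ab8cd36, adadccc, b3f03dd, c1c3b0d}.
Ancestors of 720375d: {01c272a, 33005eb, 720375d, 80fb120, 8c0d4b0, a4c1f73, ab8cd36, adadccc, b3f03dd, c0239a8, c8d3e25}.
Common ancestors: {01c272a, 8c0d4b0, ab8cd36, adadccc, b3f03dd}.
Among these, b3f03dd is not an ancestor of any other common ancestor — it is the merge base.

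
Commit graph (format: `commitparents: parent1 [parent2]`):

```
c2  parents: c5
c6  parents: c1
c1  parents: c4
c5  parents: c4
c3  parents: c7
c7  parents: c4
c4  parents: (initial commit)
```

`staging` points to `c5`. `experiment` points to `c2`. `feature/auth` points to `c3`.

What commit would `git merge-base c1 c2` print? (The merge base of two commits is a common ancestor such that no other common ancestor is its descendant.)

Ancestors of c1: {c1, c4}.
Ancestors of c2: {c2, c4, c5}.
Common ancestors: {c4}.
The only common ancestor is c4, so it is the merge base.

c4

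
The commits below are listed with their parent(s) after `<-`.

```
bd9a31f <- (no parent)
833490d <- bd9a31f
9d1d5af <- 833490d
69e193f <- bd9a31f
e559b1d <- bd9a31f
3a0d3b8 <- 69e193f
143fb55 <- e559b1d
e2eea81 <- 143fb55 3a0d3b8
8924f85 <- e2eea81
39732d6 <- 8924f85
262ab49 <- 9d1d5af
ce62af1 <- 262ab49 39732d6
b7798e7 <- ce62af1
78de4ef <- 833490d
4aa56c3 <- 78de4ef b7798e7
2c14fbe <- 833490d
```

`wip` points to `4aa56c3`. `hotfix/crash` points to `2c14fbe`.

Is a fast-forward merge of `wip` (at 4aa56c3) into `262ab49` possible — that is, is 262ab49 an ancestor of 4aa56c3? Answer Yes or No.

A fast-forward from 262ab49 to 4aa56c3 is possible iff 262ab49 is an ancestor of 4aa56c3.
Ancestors of 4aa56c3: {143fb55, 262ab49, 39732d6, 3a0d3b8, 4aa56c3, 69e193f, 78de4ef, 833490d, 8924f85, 9d1d5af, b7798e7, bd9a31f, ce62af1, e2eea81, e559b1d}.
262ab49 is among them, so fast-forward is possible.

Yes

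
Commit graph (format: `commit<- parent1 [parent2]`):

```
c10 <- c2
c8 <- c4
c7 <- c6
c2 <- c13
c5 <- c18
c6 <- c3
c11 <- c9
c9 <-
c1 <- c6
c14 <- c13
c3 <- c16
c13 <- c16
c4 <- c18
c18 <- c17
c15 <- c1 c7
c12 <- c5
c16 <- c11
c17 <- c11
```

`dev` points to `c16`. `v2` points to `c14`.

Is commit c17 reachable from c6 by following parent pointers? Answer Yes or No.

Ancestors of c6: {c11, c16, c3, c6, c9}.
c17 is not in that set, so it is not an ancestor of c6.

No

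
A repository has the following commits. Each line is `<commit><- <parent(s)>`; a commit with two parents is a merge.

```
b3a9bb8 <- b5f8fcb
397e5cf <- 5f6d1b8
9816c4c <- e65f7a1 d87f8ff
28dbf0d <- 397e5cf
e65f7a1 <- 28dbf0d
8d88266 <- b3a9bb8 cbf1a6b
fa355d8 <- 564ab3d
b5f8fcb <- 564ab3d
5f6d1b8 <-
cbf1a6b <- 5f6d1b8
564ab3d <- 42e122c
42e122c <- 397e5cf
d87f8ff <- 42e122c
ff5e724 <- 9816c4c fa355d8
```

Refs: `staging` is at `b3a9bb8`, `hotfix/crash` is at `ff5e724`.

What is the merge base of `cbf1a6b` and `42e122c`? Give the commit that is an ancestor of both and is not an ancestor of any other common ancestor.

Ancestors of cbf1a6b: {5f6d1b8, cbf1a6b}.
Ancestors of 42e122c: {397e5cf, 42e122c, 5f6d1b8}.
Common ancestors: {5f6d1b8}.
The only common ancestor is 5f6d1b8, so it is the merge base.

5f6d1b8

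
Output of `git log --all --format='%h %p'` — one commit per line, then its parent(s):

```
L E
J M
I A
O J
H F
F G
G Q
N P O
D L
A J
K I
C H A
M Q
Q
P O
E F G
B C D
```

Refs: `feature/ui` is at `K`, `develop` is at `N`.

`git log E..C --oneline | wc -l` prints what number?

Reachable from C: {A, C, F, G, H, J, M, Q}.
Reachable from E: {E, F, G, Q}.
In C's history but not E's: {A, C, H, J, M} — 5 commits.

5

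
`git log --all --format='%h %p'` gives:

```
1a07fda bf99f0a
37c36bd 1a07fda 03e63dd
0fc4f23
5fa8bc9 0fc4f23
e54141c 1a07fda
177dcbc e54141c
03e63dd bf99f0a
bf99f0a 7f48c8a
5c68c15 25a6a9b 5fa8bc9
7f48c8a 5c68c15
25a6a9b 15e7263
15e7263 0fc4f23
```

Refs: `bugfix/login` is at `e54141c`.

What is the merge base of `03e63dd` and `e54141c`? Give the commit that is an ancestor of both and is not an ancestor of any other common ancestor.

Ancestors of 03e63dd: {03e63dd, 0fc4f23, 15e7263, 25a6a9b, 5c68c15, 5fa8bc9, 7f48c8a, bf99f0a}.
Ancestors of e54141c: {0fc4f23, 15e7263, 1a07fda, 25a6a9b, 5c68c15, 5fa8bc9, 7f48c8a, bf99f0a, e54141c}.
Common ancestors: {0fc4f23, 15e7263, 25a6a9b, 5c68c15, 5fa8bc9, 7f48c8a, bf99f0a}.
Among these, bf99f0a is not an ancestor of any other common ancestor — it is the merge base.

bf99f0a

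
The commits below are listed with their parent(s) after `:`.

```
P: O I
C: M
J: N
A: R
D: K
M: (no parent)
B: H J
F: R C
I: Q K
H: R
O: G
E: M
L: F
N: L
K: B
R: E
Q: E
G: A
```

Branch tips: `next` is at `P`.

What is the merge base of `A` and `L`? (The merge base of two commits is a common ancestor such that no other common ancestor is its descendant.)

R

Ancestors of A: {A, E, M, R}.
Ancestors of L: {C, E, F, L, M, R}.
Common ancestors: {E, M, R}.
Among these, R is not an ancestor of any other common ancestor — it is the merge base.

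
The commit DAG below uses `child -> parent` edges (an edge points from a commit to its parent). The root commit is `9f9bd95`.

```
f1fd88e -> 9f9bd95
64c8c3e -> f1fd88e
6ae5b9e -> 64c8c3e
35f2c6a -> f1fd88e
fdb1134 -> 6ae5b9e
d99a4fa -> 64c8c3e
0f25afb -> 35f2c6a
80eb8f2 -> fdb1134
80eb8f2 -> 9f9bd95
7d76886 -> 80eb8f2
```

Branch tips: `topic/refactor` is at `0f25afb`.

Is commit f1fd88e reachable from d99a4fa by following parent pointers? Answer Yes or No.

Yes

Ancestors of d99a4fa (commits reachable by following parents): {64c8c3e, 9f9bd95, d99a4fa, f1fd88e}.
f1fd88e is in that set, so it is an ancestor of d99a4fa.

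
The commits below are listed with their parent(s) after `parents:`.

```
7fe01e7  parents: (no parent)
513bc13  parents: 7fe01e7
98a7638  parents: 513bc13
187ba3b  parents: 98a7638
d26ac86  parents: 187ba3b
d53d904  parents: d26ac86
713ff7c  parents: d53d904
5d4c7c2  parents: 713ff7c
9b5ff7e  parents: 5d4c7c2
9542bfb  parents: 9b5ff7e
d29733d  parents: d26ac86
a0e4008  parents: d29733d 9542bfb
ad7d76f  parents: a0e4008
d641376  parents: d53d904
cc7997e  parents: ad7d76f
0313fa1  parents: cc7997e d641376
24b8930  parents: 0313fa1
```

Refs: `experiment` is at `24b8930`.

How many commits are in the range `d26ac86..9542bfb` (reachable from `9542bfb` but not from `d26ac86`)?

5

Reachable from 9542bfb: {187ba3b, 513bc13, 5d4c7c2, 713ff7c, 7fe01e7, 9542bfb, 98a7638, 9b5ff7e, d26ac86, d53d904}.
Reachable from d26ac86: {187ba3b, 513bc13, 7fe01e7, 98a7638, d26ac86}.
In 9542bfb's history but not d26ac86's: {5d4c7c2, 713ff7c, 9542bfb, 9b5ff7e, d53d904} — 5 commits.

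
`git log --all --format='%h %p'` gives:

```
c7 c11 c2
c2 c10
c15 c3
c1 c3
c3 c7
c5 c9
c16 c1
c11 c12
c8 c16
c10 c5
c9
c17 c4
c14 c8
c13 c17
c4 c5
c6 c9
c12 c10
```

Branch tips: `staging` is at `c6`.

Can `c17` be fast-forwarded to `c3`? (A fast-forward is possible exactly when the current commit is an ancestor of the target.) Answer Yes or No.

A fast-forward from c17 to c3 is possible iff c17 is an ancestor of c3.
Ancestors of c3: {c10, c11, c12, c2, c3, c5, c7, c9}.
c17 is not among them, so fast-forward is not possible.

No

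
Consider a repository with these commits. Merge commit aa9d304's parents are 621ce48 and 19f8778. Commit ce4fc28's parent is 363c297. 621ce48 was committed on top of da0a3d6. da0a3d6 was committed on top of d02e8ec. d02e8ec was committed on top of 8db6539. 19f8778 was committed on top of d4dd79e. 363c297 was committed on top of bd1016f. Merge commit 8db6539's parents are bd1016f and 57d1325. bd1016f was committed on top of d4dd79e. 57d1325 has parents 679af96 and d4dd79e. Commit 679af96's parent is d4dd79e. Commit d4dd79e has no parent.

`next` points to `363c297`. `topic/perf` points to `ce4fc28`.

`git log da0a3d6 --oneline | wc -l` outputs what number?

7

Walking parent pointers from da0a3d6: reachable set = {57d1325, 679af96, 8db6539, bd1016f, d02e8ec, d4dd79e, da0a3d6}.
That is 7 commits.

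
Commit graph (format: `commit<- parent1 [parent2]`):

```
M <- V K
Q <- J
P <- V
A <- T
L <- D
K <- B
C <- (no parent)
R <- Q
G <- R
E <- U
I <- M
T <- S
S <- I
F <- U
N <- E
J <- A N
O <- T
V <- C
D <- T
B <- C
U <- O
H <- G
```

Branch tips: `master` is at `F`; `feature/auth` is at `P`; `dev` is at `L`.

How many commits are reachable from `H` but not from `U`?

8

Reachable from H: {A, B, C, E, G, H, I, J, K, M, N, O, Q, R, S, T, U, V}.
Reachable from U: {B, C, I, K, M, O, S, T, U, V}.
In H's history but not U's: {A, E, G, H, J, N, Q, R} — 8 commits.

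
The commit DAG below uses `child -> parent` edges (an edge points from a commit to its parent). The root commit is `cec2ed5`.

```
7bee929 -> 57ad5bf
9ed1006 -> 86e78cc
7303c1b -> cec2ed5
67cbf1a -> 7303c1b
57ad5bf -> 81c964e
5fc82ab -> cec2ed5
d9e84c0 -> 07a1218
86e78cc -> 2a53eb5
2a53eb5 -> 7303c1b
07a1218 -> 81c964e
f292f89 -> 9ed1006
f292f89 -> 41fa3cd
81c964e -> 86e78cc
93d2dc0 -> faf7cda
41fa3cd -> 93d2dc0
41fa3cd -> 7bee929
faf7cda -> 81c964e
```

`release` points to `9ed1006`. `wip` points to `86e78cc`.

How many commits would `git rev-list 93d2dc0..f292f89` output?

5

Reachable from f292f89: {2a53eb5, 41fa3cd, 57ad5bf, 7303c1b, 7bee929, 81c964e, 86e78cc, 93d2dc0, 9ed1006, cec2ed5, f292f89, faf7cda}.
Reachable from 93d2dc0: {2a53eb5, 7303c1b, 81c964e, 86e78cc, 93d2dc0, cec2ed5, faf7cda}.
In f292f89's history but not 93d2dc0's: {41fa3cd, 57ad5bf, 7bee929, 9ed1006, f292f89} — 5 commits.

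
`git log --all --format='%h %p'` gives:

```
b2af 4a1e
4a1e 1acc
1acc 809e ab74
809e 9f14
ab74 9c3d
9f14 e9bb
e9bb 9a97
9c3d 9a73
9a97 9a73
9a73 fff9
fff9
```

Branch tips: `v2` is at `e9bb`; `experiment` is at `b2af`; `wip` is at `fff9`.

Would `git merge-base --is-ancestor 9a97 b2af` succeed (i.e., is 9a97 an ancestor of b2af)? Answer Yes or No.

Yes

Ancestors of b2af (commits reachable by following parents): {1acc, 4a1e, 809e, 9a73, 9a97, 9c3d, 9f14, ab74, b2af, e9bb, fff9}.
9a97 is in that set, so it is an ancestor of b2af.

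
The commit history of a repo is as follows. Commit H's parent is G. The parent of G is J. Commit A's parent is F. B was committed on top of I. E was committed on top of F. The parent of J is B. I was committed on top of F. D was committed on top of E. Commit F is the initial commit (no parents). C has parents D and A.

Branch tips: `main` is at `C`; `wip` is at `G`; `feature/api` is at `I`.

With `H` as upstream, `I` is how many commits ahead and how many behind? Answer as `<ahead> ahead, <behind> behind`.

0 ahead, 4 behind

Reachable from I: {F, I}.
Reachable from H: {B, F, G, H, I, J}.
Only in I's history (ahead): {} — 0.
Only in H's history (behind): {B, G, H, J} — 4.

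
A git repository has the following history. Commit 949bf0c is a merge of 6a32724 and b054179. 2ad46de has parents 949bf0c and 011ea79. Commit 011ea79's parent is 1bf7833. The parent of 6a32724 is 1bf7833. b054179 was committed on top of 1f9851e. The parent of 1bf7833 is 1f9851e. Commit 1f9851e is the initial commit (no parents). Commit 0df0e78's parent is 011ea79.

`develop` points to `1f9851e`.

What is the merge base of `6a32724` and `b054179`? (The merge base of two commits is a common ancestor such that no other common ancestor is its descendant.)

1f9851e

Ancestors of 6a32724: {1bf7833, 1f9851e, 6a32724}.
Ancestors of b054179: {1f9851e, b054179}.
Common ancestors: {1f9851e}.
The only common ancestor is 1f9851e, so it is the merge base.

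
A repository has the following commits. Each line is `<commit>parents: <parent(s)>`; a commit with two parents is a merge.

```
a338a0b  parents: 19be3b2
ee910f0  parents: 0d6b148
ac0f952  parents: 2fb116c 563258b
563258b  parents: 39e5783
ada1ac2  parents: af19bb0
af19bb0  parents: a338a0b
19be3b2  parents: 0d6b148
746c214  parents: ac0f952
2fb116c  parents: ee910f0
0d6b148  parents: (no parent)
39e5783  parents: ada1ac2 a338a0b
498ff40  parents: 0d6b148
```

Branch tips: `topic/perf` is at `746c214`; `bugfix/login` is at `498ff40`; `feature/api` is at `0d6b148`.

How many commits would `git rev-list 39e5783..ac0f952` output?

4

Reachable from ac0f952: {0d6b148, 19be3b2, 2fb116c, 39e5783, 563258b, a338a0b, ac0f952, ada1ac2, af19bb0, ee910f0}.
Reachable from 39e5783: {0d6b148, 19be3b2, 39e5783, a338a0b, ada1ac2, af19bb0}.
In ac0f952's history but not 39e5783's: {2fb116c, 563258b, ac0f952, ee910f0} — 4 commits.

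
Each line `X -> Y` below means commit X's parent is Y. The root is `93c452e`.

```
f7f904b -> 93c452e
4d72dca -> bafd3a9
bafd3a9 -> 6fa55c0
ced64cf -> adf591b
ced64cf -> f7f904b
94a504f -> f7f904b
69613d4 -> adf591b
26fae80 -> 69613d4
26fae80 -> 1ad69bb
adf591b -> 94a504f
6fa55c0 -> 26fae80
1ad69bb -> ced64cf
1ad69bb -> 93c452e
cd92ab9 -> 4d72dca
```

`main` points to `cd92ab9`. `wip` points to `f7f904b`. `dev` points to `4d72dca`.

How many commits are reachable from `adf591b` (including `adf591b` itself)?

Walking parent pointers from adf591b: reachable set = {93c452e, 94a504f, adf591b, f7f904b}.
That is 4 commits.

4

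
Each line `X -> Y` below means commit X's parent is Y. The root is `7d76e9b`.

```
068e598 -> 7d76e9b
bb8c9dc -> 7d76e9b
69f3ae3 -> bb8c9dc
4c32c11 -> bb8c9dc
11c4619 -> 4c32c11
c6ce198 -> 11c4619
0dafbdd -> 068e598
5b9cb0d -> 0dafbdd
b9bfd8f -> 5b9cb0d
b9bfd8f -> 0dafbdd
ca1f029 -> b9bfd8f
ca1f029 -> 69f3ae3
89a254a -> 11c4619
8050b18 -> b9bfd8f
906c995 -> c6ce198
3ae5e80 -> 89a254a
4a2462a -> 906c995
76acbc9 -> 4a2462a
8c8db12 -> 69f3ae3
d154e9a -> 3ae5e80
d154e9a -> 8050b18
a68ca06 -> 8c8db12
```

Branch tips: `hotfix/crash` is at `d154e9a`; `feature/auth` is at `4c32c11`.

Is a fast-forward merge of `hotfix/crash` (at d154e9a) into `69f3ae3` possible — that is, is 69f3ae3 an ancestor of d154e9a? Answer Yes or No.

A fast-forward from 69f3ae3 to d154e9a is possible iff 69f3ae3 is an ancestor of d154e9a.
Ancestors of d154e9a: {068e598, 0dafbdd, 11c4619, 3ae5e80, 4c32c11, 5b9cb0d, 7d76e9b, 8050b18, 89a254a, b9bfd8f, bb8c9dc, d154e9a}.
69f3ae3 is not among them, so fast-forward is not possible.

No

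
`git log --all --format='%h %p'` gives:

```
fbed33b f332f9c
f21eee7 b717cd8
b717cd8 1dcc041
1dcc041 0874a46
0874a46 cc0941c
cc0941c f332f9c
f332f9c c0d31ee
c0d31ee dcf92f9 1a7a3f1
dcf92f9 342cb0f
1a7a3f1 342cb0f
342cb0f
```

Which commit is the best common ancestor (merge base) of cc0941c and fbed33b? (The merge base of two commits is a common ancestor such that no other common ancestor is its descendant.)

Ancestors of cc0941c: {1a7a3f1, 342cb0f, c0d31ee, cc0941c, dcf92f9, f332f9c}.
Ancestors of fbed33b: {1a7a3f1, 342cb0f, c0d31ee, dcf92f9, f332f9c, fbed33b}.
Common ancestors: {1a7a3f1, 342cb0f, c0d31ee, dcf92f9, f332f9c}.
Among these, f332f9c is not an ancestor of any other common ancestor — it is the merge base.

f332f9c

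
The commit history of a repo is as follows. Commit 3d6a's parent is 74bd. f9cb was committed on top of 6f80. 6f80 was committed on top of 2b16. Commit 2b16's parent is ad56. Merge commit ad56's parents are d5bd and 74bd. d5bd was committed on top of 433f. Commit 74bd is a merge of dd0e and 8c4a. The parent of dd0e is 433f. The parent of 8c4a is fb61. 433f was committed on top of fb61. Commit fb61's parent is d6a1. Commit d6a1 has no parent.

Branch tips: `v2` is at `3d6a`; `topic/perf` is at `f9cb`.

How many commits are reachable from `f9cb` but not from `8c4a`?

8

Reachable from f9cb: {2b16, 433f, 6f80, 74bd, 8c4a, ad56, d5bd, d6a1, dd0e, f9cb, fb61}.
Reachable from 8c4a: {8c4a, d6a1, fb61}.
In f9cb's history but not 8c4a's: {2b16, 433f, 6f80, 74bd, ad56, d5bd, dd0e, f9cb} — 8 commits.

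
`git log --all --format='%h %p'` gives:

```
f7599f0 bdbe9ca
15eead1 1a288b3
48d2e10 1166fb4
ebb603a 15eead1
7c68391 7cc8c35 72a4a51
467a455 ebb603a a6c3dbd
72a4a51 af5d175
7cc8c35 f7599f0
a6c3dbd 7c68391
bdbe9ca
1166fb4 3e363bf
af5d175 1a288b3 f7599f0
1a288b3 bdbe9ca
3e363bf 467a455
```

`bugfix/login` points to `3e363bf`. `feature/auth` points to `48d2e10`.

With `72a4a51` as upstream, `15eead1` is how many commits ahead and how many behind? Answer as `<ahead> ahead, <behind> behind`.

Reachable from 15eead1: {15eead1, 1a288b3, bdbe9ca}.
Reachable from 72a4a51: {1a288b3, 72a4a51, af5d175, bdbe9ca, f7599f0}.
Only in 15eead1's history (ahead): {15eead1} — 1.
Only in 72a4a51's history (behind): {72a4a51, af5d175, f7599f0} — 3.

1 ahead, 3 behind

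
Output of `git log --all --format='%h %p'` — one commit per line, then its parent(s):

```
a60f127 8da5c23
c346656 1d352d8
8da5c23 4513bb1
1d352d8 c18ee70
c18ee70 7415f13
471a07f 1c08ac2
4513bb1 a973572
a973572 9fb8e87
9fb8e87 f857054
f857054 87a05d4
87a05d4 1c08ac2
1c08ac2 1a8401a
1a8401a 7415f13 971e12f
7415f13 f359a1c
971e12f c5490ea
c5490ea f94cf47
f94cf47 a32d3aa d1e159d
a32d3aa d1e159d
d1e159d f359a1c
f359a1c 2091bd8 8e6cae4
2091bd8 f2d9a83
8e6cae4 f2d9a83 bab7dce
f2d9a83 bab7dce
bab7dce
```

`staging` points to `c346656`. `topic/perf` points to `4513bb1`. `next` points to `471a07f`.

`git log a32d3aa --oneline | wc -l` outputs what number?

7

Walking parent pointers from a32d3aa: reachable set = {2091bd8, 8e6cae4, a32d3aa, bab7dce, d1e159d, f2d9a83, f359a1c}.
That is 7 commits.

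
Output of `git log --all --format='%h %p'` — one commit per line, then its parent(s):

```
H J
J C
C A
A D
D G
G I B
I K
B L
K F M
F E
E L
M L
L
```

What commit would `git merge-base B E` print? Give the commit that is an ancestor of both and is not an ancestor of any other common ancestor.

Ancestors of B: {B, L}.
Ancestors of E: {E, L}.
Common ancestors: {L}.
The only common ancestor is L, so it is the merge base.

L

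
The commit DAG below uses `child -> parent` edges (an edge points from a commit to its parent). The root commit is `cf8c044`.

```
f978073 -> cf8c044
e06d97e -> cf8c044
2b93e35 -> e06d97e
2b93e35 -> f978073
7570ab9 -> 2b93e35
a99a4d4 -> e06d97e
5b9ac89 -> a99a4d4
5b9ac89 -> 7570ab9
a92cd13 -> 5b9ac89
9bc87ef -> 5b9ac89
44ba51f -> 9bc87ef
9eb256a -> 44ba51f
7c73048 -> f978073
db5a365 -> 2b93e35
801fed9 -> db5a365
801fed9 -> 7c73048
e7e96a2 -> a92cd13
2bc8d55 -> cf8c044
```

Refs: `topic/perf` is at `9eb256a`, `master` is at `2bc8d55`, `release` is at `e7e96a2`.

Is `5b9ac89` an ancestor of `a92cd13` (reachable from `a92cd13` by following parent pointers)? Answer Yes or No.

Ancestors of a92cd13 (commits reachable by following parents): {2b93e35, 5b9ac89, 7570ab9, a92cd13, a99a4d4, cf8c044, e06d97e, f978073}.
5b9ac89 is in that set, so it is an ancestor of a92cd13.

Yes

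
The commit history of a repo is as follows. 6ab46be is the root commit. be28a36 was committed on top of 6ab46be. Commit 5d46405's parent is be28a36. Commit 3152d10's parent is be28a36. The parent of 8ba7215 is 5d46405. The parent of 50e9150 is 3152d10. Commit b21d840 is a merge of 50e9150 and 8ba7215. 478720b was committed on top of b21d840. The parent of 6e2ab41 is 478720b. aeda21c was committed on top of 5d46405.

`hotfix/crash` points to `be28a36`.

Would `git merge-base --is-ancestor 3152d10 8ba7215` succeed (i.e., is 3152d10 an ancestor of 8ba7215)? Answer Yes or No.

No

Ancestors of 8ba7215: {5d46405, 6ab46be, 8ba7215, be28a36}.
3152d10 is not in that set, so it is not an ancestor of 8ba7215.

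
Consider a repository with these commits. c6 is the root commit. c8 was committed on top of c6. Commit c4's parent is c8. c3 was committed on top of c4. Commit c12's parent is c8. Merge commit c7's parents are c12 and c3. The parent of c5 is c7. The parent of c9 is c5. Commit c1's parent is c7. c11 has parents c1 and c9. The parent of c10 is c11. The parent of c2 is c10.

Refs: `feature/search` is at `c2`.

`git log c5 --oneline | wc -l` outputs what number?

7

Walking parent pointers from c5: reachable set = {c12, c3, c4, c5, c6, c7, c8}.
That is 7 commits.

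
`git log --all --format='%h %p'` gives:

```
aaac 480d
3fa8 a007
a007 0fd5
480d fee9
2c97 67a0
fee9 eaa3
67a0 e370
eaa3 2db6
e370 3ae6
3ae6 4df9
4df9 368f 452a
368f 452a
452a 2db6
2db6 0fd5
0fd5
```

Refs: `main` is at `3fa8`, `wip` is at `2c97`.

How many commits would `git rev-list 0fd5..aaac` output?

Reachable from aaac: {0fd5, 2db6, 480d, aaac, eaa3, fee9}.
Reachable from 0fd5: {0fd5}.
In aaac's history but not 0fd5's: {2db6, 480d, aaac, eaa3, fee9} — 5 commits.

5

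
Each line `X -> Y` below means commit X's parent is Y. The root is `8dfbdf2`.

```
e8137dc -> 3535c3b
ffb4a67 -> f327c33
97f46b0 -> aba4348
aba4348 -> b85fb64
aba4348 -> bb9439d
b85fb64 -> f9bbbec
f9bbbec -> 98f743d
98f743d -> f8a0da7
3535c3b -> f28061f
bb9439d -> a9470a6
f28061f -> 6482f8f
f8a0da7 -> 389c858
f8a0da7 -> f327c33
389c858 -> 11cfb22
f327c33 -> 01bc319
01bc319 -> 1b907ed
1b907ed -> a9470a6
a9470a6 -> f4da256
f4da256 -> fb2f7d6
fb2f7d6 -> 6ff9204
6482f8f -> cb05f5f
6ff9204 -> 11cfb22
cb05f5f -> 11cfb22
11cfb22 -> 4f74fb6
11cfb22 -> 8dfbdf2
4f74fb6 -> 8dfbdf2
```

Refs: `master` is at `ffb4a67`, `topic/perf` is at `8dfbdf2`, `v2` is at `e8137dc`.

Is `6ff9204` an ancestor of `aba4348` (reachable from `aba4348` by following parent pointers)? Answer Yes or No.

Ancestors of aba4348 (commits reachable by following parents): {01bc319, 11cfb22, 1b907ed, 389c858, 4f74fb6, 6ff9204, 8dfbdf2, 98f743d, a9470a6, aba4348, b85fb64, bb9439d, f327c33, f4da256, f8a0da7, f9bbbec, fb2f7d6}.
6ff9204 is in that set, so it is an ancestor of aba4348.

Yes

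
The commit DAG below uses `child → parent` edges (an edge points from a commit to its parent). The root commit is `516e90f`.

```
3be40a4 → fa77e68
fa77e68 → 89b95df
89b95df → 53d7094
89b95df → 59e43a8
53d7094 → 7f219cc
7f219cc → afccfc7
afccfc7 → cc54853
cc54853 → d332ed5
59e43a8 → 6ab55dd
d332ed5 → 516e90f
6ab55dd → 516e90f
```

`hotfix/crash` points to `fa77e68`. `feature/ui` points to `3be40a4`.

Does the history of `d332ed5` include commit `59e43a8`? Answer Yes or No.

Ancestors of d332ed5: {516e90f, d332ed5}.
59e43a8 is not in that set, so it is not an ancestor of d332ed5.

No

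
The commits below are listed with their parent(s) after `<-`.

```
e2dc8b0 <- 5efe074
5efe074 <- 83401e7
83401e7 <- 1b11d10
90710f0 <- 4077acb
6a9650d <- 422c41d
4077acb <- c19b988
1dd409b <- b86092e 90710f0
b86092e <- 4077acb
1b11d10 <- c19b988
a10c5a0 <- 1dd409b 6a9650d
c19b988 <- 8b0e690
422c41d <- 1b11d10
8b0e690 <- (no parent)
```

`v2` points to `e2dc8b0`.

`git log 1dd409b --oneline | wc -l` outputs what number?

Walking parent pointers from 1dd409b: reachable set = {1dd409b, 4077acb, 8b0e690, 90710f0, b86092e, c19b988}.
That is 6 commits.

6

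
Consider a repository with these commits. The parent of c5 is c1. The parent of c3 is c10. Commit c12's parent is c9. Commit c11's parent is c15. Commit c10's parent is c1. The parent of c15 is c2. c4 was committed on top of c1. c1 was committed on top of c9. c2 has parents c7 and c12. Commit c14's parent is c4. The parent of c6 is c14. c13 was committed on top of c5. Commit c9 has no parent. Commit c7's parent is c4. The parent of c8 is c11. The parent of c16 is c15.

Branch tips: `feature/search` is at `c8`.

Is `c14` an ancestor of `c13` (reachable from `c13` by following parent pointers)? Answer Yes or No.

No

Ancestors of c13: {c1, c13, c5, c9}.
c14 is not in that set, so it is not an ancestor of c13.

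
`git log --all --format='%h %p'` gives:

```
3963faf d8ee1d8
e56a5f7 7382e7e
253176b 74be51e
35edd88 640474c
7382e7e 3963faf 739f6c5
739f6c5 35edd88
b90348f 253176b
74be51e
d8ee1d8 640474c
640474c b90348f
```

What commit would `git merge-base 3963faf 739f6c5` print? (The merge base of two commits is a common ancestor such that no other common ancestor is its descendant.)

Ancestors of 3963faf: {253176b, 3963faf, 640474c, 74be51e, b90348f, d8ee1d8}.
Ancestors of 739f6c5: {253176b, 35edd88, 640474c, 739f6c5, 74be51e, b90348f}.
Common ancestors: {253176b, 640474c, 74be51e, b90348f}.
Among these, 640474c is not an ancestor of any other common ancestor — it is the merge base.

640474c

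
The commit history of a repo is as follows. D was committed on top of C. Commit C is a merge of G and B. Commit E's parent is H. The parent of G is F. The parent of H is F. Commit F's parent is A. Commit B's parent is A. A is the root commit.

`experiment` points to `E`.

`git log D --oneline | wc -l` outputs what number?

6

Walking parent pointers from D: reachable set = {A, B, C, D, F, G}.
That is 6 commits.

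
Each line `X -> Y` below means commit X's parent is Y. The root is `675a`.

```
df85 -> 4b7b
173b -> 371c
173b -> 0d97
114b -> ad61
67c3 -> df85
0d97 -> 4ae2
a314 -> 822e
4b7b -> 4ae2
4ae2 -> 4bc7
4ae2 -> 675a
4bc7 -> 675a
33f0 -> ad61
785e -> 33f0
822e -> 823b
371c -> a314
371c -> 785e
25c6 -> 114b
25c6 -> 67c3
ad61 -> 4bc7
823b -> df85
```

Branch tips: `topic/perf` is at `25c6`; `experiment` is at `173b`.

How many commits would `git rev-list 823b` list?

Walking parent pointers from 823b: reachable set = {4ae2, 4b7b, 4bc7, 675a, 823b, df85}.
That is 6 commits.

6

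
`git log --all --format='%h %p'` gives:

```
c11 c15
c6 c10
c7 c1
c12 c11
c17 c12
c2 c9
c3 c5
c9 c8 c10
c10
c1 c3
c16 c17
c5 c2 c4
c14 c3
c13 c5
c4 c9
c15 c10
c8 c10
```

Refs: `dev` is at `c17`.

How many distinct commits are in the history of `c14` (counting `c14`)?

8

Walking parent pointers from c14: reachable set = {c10, c14, c2, c3, c4, c5, c8, c9}.
That is 8 commits.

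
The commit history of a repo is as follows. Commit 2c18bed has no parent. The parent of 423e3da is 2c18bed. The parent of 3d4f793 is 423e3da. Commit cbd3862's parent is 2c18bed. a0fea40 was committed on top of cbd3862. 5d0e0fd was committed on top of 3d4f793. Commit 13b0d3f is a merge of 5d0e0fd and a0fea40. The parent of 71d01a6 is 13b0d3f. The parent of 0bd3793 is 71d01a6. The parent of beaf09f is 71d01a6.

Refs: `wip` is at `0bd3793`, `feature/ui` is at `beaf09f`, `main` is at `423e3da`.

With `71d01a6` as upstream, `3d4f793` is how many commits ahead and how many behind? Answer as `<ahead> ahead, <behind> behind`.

0 ahead, 5 behind

Reachable from 3d4f793: {2c18bed, 3d4f793, 423e3da}.
Reachable from 71d01a6: {13b0d3f, 2c18bed, 3d4f793, 423e3da, 5d0e0fd, 71d01a6, a0fea40, cbd3862}.
Only in 3d4f793's history (ahead): {} — 0.
Only in 71d01a6's history (behind): {13b0d3f, 5d0e0fd, 71d01a6, a0fea40, cbd3862} — 5.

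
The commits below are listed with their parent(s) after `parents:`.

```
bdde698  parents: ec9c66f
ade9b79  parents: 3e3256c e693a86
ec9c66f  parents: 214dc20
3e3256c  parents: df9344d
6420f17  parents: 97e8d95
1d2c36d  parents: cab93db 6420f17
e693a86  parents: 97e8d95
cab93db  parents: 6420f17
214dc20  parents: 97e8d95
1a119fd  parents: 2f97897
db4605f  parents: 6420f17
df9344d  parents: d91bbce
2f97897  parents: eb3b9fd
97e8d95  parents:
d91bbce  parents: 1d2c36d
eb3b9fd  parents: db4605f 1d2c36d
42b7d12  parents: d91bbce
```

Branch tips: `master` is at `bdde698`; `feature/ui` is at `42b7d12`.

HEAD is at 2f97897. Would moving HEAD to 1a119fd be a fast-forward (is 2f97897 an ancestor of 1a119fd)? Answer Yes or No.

A fast-forward from 2f97897 to 1a119fd is possible iff 2f97897 is an ancestor of 1a119fd.
Ancestors of 1a119fd: {1a119fd, 1d2c36d, 2f97897, 6420f17, 97e8d95, cab93db, db4605f, eb3b9fd}.
2f97897 is among them, so fast-forward is possible.

Yes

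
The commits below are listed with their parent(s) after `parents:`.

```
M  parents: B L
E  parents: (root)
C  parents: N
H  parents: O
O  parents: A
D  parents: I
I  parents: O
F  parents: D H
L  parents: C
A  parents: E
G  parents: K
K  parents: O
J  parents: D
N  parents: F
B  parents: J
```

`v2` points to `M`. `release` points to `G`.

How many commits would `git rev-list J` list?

6

Walking parent pointers from J: reachable set = {A, D, E, I, J, O}.
That is 6 commits.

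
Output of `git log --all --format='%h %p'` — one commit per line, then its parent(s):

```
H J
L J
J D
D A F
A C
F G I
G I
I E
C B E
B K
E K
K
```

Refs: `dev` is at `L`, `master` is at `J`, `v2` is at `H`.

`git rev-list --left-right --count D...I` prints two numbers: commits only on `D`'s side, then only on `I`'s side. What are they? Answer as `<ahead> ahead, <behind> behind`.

Reachable from D: {A, B, C, D, E, F, G, I, K}.
Reachable from I: {E, I, K}.
Only in D's history (ahead): {A, B, C, D, F, G} — 6.
Only in I's history (behind): {} — 0.

6 ahead, 0 behind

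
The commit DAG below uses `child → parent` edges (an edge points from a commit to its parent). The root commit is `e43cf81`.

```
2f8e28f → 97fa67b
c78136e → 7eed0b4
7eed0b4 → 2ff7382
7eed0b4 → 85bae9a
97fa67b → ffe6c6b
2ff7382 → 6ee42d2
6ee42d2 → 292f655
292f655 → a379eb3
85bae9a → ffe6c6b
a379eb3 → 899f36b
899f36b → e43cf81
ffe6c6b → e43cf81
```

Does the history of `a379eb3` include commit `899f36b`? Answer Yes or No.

Ancestors of a379eb3 (commits reachable by following parents): {899f36b, a379eb3, e43cf81}.
899f36b is in that set, so it is an ancestor of a379eb3.

Yes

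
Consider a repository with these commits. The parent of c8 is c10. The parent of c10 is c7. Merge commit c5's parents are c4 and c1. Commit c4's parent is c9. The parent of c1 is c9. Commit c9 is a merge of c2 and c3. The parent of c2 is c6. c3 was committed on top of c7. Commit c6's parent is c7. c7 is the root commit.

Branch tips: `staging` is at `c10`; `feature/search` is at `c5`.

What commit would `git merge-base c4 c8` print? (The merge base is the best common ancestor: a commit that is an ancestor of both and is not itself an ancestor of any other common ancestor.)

c7

Ancestors of c4: {c2, c3, c4, c6, c7, c9}.
Ancestors of c8: {c10, c7, c8}.
Common ancestors: {c7}.
The only common ancestor is c7, so it is the merge base.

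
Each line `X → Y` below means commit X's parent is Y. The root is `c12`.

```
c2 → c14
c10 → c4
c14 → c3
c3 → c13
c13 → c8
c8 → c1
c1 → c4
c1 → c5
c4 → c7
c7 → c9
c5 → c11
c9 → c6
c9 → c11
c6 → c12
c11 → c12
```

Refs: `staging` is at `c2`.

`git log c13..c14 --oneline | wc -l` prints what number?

2

Reachable from c14: {c1, c11, c12, c13, c14, c3, c4, c5, c6, c7, c8, c9}.
Reachable from c13: {c1, c11, c12, c13, c4, c5, c6, c7, c8, c9}.
In c14's history but not c13's: {c14, c3} — 2 commits.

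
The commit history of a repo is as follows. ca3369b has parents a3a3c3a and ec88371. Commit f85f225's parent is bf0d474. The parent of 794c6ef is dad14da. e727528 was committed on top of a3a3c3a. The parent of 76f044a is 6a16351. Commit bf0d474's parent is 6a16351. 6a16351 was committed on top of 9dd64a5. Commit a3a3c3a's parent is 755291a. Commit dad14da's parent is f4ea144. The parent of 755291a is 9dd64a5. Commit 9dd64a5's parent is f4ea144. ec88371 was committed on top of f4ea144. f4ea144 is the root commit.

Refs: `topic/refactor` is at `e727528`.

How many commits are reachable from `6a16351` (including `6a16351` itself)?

3

Walking parent pointers from 6a16351: reachable set = {6a16351, 9dd64a5, f4ea144}.
That is 3 commits.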